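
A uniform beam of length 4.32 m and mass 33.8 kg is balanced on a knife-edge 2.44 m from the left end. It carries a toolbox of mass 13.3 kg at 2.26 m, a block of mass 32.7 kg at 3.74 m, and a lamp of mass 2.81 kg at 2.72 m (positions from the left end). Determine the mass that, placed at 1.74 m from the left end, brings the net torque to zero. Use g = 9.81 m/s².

m ≈ 44.9 kg

Sum moments about the knife-edge (at 2.44 m from the left end) (the support reaction has zero arm there).
Beam weight: 33.8 × 9.81 = 331.6 N down at 2.16 m → arm 0.28 m, τ = 331.6 × 0.28 = 92.85 N·m counterclockwise.
Toolbox: 13.3 × 9.81 = 130.5 N down at 2.26 m → arm 0.18 m, τ = 130.5 × 0.18 = 23.49 N·m counterclockwise.
Block: 32.7 × 9.81 = 320.8 N down at 3.74 m → arm 1.3 m, τ = 320.8 × 1.3 = 417 N·m clockwise.
Lamp: 2.81 × 9.81 = 27.57 N down at 2.72 m → arm 0.28 m, τ = 27.57 × 0.28 = 7.72 N·m clockwise.
Net moment of known loads = 308.4 N·m clockwise.
An unknown mass m at 1.74 m has arm 0.7 m; its moment is m·g·0.7 counterclockwise.
Στ = 0 ⇒ m × 9.81 × 0.7 = 308.4 ⇒ m = 308.4 / (9.81 × 0.7) = 44.9 kg.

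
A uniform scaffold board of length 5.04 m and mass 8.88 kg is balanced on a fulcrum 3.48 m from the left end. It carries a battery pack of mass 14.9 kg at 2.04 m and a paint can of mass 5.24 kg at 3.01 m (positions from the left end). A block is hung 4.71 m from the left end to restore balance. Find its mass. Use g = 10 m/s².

Taking torques about the fulcrum (at 3.48 m from the left end):
Beam weight: 8.88 × 10 = 88.8 N down at 2.52 m → arm 0.96 m, τ = 88.8 × 0.96 = 85.25 N·m counterclockwise.
Battery pack: 14.9 × 10 = 149 N down at 2.04 m → arm 1.44 m, τ = 149 × 1.44 = 214.6 N·m counterclockwise.
Paint can: 5.24 × 10 = 52.4 N down at 3.01 m → arm 0.47 m, τ = 52.4 × 0.47 = 24.63 N·m counterclockwise.
Net moment of known loads = 324.5 N·m counterclockwise.
An unknown mass m at 4.71 m has arm 1.23 m; its moment is m·g·1.23 clockwise.
For rotational equilibrium, m × 10 × 1.23 = 324.5, so m = 324.5 / (10 × 1.23) = 26.4 kg.

m ≈ 26.4 kg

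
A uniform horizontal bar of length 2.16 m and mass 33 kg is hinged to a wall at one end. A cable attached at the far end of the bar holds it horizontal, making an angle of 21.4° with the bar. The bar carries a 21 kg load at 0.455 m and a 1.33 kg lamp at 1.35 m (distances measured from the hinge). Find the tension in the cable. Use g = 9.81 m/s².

T ≈ 585 N

About the hinge:
Beam weight: 33 × 9.81 = 323.7 N down at 1.08 m → arm 1.08 m, τ = 323.7 × 1.08 = 349.6 N·m clockwise.
Load: 21 × 9.81 = 206 N down at 0.455 m → arm 0.455 m, τ = 206 × 0.455 = 93.73 N·m clockwise.
Lamp: 1.33 × 9.81 = 13.05 N down at 1.35 m → arm 1.35 m, τ = 13.05 × 1.35 = 17.62 N·m clockwise.
Total clockwise load moment = 461 N·m.
The cable tension T acts at 2.16 m; only its component perpendicular to the bar, T sinθ, produces torque. sin 21.4° = 0.3649.
Balancing moments: T × 2.16 × 0.3649 = 461, giving T = 461 / 0.7882 = 585 N.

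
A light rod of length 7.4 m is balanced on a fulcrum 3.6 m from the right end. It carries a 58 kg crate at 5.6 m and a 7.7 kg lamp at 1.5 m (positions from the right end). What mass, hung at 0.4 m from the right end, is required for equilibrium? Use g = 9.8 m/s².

Sum moments about the fulcrum (at 3.6 m from the right end) (the support reaction has zero arm there).
Crate: 58 × 9.8 = 568.4 N down at 5.6 m → arm 2 m, τ = 568.4 × 2 = 1137 N·m counterclockwise.
Lamp: 7.7 × 9.8 = 75.46 N down at 1.5 m → arm 2.1 m, τ = 75.46 × 2.1 = 158.5 N·m clockwise.
Net moment of known loads = 978.5 N·m counterclockwise.
An unknown mass m at 0.4 m has arm 3.2 m; its moment is m·g·3.2 clockwise.
Στ = 0 ⇒ m × 9.8 × 3.2 = 978.5 ⇒ m = 978.5 / (9.8 × 3.2) = 31.2 kg.

m ≈ 31.2 kg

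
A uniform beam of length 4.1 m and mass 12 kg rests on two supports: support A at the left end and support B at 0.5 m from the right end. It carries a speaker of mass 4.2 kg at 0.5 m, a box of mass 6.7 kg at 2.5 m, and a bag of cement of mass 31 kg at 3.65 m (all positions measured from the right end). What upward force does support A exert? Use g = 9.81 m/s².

Sum moments about support B (its reaction then has zero moment arm).
Beam weight: 12 × 9.81 = 117.7 N down at 2.05 m → arm 1.55 m, τ = 117.7 × 1.55 = 182.4 N·m counterclockwise.
Speaker: acts at the support B, moment arm 0 → no torque.
Box: 6.7 × 9.81 = 65.73 N down at 2.5 m → arm 2 m, τ = 65.73 × 2 = 131.5 N·m counterclockwise.
Bag of cement: 31 × 9.81 = 304.1 N down at 3.65 m → arm 3.15 m, τ = 304.1 × 3.15 = 957.9 N·m counterclockwise.
Net load moment about support B = 1272 N·m counterclockwise.
Reaction R at support A is upward at 4.1 m, arm 3.6 m → moment R × 3.6 clockwise.
Balancing moments: R × 3.6 = 1272, giving R = 353 N.

R_A ≈ 353 N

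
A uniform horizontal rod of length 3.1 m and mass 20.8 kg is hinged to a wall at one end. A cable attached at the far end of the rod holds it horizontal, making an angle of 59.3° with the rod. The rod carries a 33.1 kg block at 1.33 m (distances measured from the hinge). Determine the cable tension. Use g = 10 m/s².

T ≈ 286 N

About the hinge:
Beam weight: 20.8 × 10 = 208 N down at 1.55 m → arm 1.55 m, τ = 208 × 1.55 = 322.4 N·m clockwise.
Block: 33.1 × 10 = 331 N down at 1.33 m → arm 1.33 m, τ = 331 × 1.33 = 440.2 N·m clockwise.
Total clockwise load moment = 762.6 N·m.
The cable tension T acts at 3.1 m; only its component perpendicular to the rod, T sinθ, produces torque. sin 59.3° = 0.8599.
Balancing moments: T × 3.1 × 0.8599 = 762.6, giving T = 762.6 / 2.666 = 286 N.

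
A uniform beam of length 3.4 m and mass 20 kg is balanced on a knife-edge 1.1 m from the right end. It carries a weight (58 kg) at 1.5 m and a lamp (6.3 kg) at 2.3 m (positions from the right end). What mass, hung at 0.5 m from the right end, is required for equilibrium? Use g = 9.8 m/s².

m ≈ 71.3 kg

Take moments about the knife-edge (at 1.1 m from the right end).
Beam weight: 20 × 9.8 = 196 N down at 1.7 m → arm 0.6 m, τ = 196 × 0.6 = 117.6 N·m counterclockwise.
Weight: 58 × 9.8 = 568.4 N down at 1.5 m → arm 0.4 m, τ = 568.4 × 0.4 = 227.4 N·m counterclockwise.
Lamp: 6.3 × 9.8 = 61.74 N down at 2.3 m → arm 1.2 m, τ = 61.74 × 1.2 = 74.09 N·m counterclockwise.
Net moment of known loads = 419.1 N·m counterclockwise.
An unknown mass m at 0.5 m has arm 0.6 m; its moment is m·g·0.6 clockwise.
For rotational equilibrium, m × 9.8 × 0.6 = 419.1, so m = 419.1 / (9.8 × 0.6) = 71.3 kg.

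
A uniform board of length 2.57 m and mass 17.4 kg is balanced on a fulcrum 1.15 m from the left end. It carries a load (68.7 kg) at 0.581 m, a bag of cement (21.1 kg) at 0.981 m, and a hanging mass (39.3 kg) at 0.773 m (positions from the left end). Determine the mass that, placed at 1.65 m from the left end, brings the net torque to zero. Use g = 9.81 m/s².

Take moments about the fulcrum (at 1.15 m from the left end).
Beam weight: 17.4 × 9.81 = 170.7 N down at 1.285 m → arm 0.135 m, τ = 170.7 × 0.135 = 23.04 N·m clockwise.
Load: 68.7 × 9.81 = 673.9 N down at 0.581 m → arm 0.569 m, τ = 673.9 × 0.569 = 383.4 N·m counterclockwise.
Bag of cement: 21.1 × 9.81 = 207 N down at 0.981 m → arm 0.169 m, τ = 207 × 0.169 = 34.98 N·m counterclockwise.
Hanging mass: 39.3 × 9.81 = 385.5 N down at 0.773 m → arm 0.377 m, τ = 385.5 × 0.377 = 145.3 N·m counterclockwise.
Net moment of known loads = 540.6 N·m counterclockwise.
An unknown mass m at 1.65 m has arm 0.5 m; its moment is m·g·0.5 clockwise.
For rotational equilibrium, m × 9.81 × 0.5 = 540.6, so m = 540.6 / (9.81 × 0.5) = 110 kg.

m ≈ 110 kg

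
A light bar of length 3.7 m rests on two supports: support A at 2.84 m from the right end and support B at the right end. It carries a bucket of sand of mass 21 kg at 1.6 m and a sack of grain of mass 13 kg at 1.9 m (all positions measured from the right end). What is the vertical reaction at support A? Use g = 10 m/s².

Sum moments about support B (its reaction then has zero moment arm).
Bucket of sand: 21 × 10 = 210 N down at 1.6 m → arm 1.6 m, τ = 210 × 1.6 = 336 N·m counterclockwise.
Sack of grain: 13 × 10 = 130 N down at 1.9 m → arm 1.9 m, τ = 130 × 1.9 = 247 N·m counterclockwise.
Net load moment about support B = 583 N·m counterclockwise.
Reaction R at support A is upward at 2.84 m, arm 2.84 m → moment R × 2.84 clockwise.
Setting net torque to zero: R × 2.84 = 583 → R = 205 N.

R_A ≈ 205 N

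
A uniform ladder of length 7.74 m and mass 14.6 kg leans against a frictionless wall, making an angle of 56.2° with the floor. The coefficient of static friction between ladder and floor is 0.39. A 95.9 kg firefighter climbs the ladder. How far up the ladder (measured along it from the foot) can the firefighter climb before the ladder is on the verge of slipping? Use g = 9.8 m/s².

d ≈ 4.61 m

Sum moments about the foot of the ladder (the floor normal and friction both act there and drop out).
Ladder weight 14.6×9.8 = 143.1 N acts at 3.87 m along the ladder; its horizontal arm is 3.87·cos56.2° = 2.153 m → τ = 308.1 N·m clockwise.
Firefighter weight 95.9×9.8 = 939.8 N at distance d → arm d·cos56.2° → τ = 939.8·d·0.5563 clockwise.
Wall normal N at the top has arm L sinθ = 6.432 m counterclockwise, so Στ = 0 gives N·6.432 = 308.1 + 522.8·d.
ΣFy = 0 ⇒ N_floor = 1083 N, so the maximum friction is μ_s·N_floor = 0.39×1083 = 422.4 N. ΣFx = 0 ⇒ N_wall = f, so at the slipping point N = 422.4 N.
Substituting: 422.4×6.432 = 308.1 + 522.8·d ⇒ d = (2717 − 308.1) / 522.8 = 4.61 m.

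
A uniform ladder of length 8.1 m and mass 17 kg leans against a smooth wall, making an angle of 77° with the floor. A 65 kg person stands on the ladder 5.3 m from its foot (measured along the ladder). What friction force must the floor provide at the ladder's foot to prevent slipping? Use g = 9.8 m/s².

f ≈ 115 N

Taking torques about the foot of the ladder:
Ladder weight 17×9.8 = 166.6 N acts at 4.05 m along the ladder; its horizontal arm is 4.05·cos77° = 0.9111 m → τ = 151.8 N·m clockwise.
Person: 65×9.8 = 637 N at 5.3 m → arm 1.192 m → τ = 759.3 N·m clockwise.
Wall normal N acts horizontally at the top; its moment arm is the height L sinθ = 8.1·sin77° = 7.892 m, counterclockwise.
Setting net torque to zero: N × 7.892 = 911.1 → N = 115 N.
ΣFx = 0: friction at the foot balances the wall's push, so f = N_wall = 115 N.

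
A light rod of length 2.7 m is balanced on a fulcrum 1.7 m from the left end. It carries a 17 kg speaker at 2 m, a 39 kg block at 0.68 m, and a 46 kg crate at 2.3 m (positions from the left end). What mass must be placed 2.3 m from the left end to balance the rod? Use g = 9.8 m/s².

m ≈ 11.8 kg

Taking torques about the fulcrum (at 1.7 m from the left end):
Speaker: 17 × 9.8 = 166.6 N down at 2 m → arm 0.3 m, τ = 166.6 × 0.3 = 49.98 N·m clockwise.
Block: 39 × 9.8 = 382.2 N down at 0.68 m → arm 1.02 m, τ = 382.2 × 1.02 = 389.8 N·m counterclockwise.
Crate: 46 × 9.8 = 450.8 N down at 2.3 m → arm 0.6 m, τ = 450.8 × 0.6 = 270.5 N·m clockwise.
Net moment of known loads = 69.32 N·m counterclockwise.
An unknown mass m at 2.3 m has arm 0.6 m; its moment is m·g·0.6 clockwise.
Setting net torque to zero: m × 9.8 × 0.6 = 69.32 → m = 69.32 / (9.8 × 0.6) = 11.8 kg.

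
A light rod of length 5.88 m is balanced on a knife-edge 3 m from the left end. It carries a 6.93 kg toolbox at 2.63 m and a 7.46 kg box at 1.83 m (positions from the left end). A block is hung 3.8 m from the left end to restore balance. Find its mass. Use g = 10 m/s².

About the knife-edge (at 3 m from the left end):
Toolbox: 6.93 × 10 = 69.3 N down at 2.63 m → arm 0.37 m, τ = 69.3 × 0.37 = 25.64 N·m counterclockwise.
Box: 7.46 × 10 = 74.6 N down at 1.83 m → arm 1.17 m, τ = 74.6 × 1.17 = 87.28 N·m counterclockwise.
Net moment of known loads = 112.9 N·m counterclockwise.
An unknown mass m at 3.8 m has arm 0.8 m; its moment is m·g·0.8 clockwise.
For rotational equilibrium, m × 10 × 0.8 = 112.9, so m = 112.9 / (10 × 0.8) = 14.1 kg.

m ≈ 14.1 kg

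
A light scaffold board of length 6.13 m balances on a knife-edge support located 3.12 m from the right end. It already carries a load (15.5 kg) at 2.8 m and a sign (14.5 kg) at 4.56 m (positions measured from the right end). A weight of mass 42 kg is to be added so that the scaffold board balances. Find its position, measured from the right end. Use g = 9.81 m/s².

About the knife-edge support (at 3.12 m from the right end):
Load: 15.5 × 9.81 = 152.1 N down at 2.8 m → arm 0.32 m, τ = 152.1 × 0.32 = 48.67 N·m clockwise.
Sign: 14.5 × 9.81 = 142.2 N down at 4.56 m → arm 1.44 m, τ = 142.2 × 1.44 = 204.8 N·m counterclockwise.
Net moment of existing loads = 156.1 N·m counterclockwise.
The weight weighs 42 × 9.81 = 412 N and must supply an equal clockwise moment, so its lever arm about the knife-edge support is 156.1 / 412 = 0.379 m.
That puts it at 3.12 − 0.379 = 2.74 m from the right end.

x ≈ 2.74 m from the right end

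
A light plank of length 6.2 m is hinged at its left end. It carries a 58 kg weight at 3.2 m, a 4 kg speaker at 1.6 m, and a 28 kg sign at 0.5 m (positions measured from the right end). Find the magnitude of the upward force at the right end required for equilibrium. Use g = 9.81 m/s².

F ≈ 557 N

About the left end:
Weight: 58 × 9.81 = 569 N down at 3.2 m → arm 3 m, τ = 569 × 3 = 1707 N·m clockwise.
Speaker: 4 × 9.81 = 39.24 N down at 1.6 m → arm 4.6 m, τ = 39.24 × 4.6 = 180.5 N·m clockwise.
Sign: 28 × 9.81 = 274.7 N down at 0.5 m → arm 5.7 m, τ = 274.7 × 5.7 = 1566 N·m clockwise.
Net moment of the loads = 3454 N·m clockwise.
The upward force F acts at the right end, arm 6.2 m, giving F × 6.2 counterclockwise.
Στ = 0 ⇒ F × 6.2 = 3454 ⇒ F = 3454 / 6.2 = 557 N.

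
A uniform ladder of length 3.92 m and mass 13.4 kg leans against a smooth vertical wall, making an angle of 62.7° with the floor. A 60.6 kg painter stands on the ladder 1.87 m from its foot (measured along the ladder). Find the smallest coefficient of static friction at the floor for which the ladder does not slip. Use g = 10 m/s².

μ_min ≈ 0.248

About the foot of the ladder:
Ladder weight 13.4×10 = 134 N acts at 1.96 m along the ladder; its horizontal arm is 1.96·cos62.7° = 0.899 m → τ = 120.5 N·m clockwise.
Painter: 60.6×10 = 606 N at 1.87 m → arm 0.8577 m → τ = 519.8 N·m clockwise.
Wall normal N acts horizontally at the top; its moment arm is the height L sinθ = 3.92·sin62.7° = 3.483 m, counterclockwise.
Setting net torque to zero: N × 3.483 = 640.3 → N = 183.8 N.
ΣFx = 0 ⇒ f = N_wall = 183.8 N. ΣFy = 0 ⇒ N_floor = 740 N.
μ_min = f / N_floor = 183.8 / 740 = 0.248.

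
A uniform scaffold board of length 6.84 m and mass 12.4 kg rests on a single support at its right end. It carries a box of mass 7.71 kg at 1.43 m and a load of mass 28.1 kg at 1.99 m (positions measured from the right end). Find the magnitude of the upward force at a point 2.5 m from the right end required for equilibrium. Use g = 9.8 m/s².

F ≈ 429 N

Sum moments about the right end (the unknown pivot reaction has zero arm there).
Beam weight: 12.4 × 9.8 = 121.5 N down at 3.42 m → arm 3.42 m, τ = 121.5 × 3.42 = 415.5 N·m counterclockwise.
Box: 7.71 × 9.8 = 75.56 N down at 1.43 m → arm 1.43 m, τ = 75.56 × 1.43 = 108.1 N·m counterclockwise.
Load: 28.1 × 9.8 = 275.4 N down at 1.99 m → arm 1.99 m, τ = 275.4 × 1.99 = 548 N·m counterclockwise.
Net moment of the loads = 1072 N·m counterclockwise.
The upward force F acts at a point 2.5 m from the right end, arm 2.5 m, giving F × 2.5 clockwise.
Setting net torque to zero: F × 2.5 = 1072 → F = 1072 / 2.5 = 429 N.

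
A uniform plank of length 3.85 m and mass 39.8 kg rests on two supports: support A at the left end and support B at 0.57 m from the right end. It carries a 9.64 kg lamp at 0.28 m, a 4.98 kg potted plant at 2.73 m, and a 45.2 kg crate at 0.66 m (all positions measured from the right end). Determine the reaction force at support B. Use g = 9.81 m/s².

R_B ≈ 780 N

Sum moments about support A (its reaction then has zero moment arm).
Beam weight: 39.8 × 9.81 = 390.4 N down at 1.925 m → arm 1.925 m, τ = 390.4 × 1.925 = 751.5 N·m clockwise.
Lamp: 9.64 × 9.81 = 94.57 N down at 0.28 m → arm 3.57 m, τ = 94.57 × 3.57 = 337.6 N·m clockwise.
Potted plant: 4.98 × 9.81 = 48.85 N down at 2.73 m → arm 1.12 m, τ = 48.85 × 1.12 = 54.71 N·m clockwise.
Crate: 45.2 × 9.81 = 443.4 N down at 0.66 m → arm 3.19 m, τ = 443.4 × 3.19 = 1414 N·m clockwise.
Net load moment about support A = 2558 N·m clockwise.
Reaction R at support B is upward at 0.57 m, arm 3.28 m → moment R × 3.28 counterclockwise.
Balancing moments: R × 3.28 = 2558, giving R = 780 N.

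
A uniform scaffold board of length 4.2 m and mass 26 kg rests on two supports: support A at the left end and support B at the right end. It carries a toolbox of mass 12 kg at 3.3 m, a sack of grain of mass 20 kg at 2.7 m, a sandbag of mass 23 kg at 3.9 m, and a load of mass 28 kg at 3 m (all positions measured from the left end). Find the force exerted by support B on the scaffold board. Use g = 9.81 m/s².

R_B ≈ 752 N

About support A:
Beam weight: 26 × 9.81 = 255.1 N down at 2.1 m → arm 2.1 m, τ = 255.1 × 2.1 = 535.7 N·m clockwise.
Toolbox: 12 × 9.81 = 117.7 N down at 3.3 m → arm 3.3 m, τ = 117.7 × 3.3 = 388.4 N·m clockwise.
Sack of grain: 20 × 9.81 = 196.2 N down at 2.7 m → arm 2.7 m, τ = 196.2 × 2.7 = 529.7 N·m clockwise.
Sandbag: 23 × 9.81 = 225.6 N down at 3.9 m → arm 3.9 m, τ = 225.6 × 3.9 = 879.8 N·m clockwise.
Load: 28 × 9.81 = 274.7 N down at 3 m → arm 3 m, τ = 274.7 × 3 = 824.1 N·m clockwise.
Net load moment about support A = 3158 N·m clockwise.
Reaction R at support B is upward at 4.2 m, arm 4.2 m → moment R × 4.2 counterclockwise.
Στ = 0 ⇒ R × 4.2 = 3158 ⇒ R = 752 N.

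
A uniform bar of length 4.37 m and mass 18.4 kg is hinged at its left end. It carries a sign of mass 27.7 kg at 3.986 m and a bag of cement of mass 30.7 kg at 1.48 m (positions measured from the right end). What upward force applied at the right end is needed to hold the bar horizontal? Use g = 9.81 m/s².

Sum moments about the left end (the unknown pivot reaction has zero arm there).
Beam weight: 18.4 × 9.81 = 180.5 N down at 2.185 m → arm 2.185 m, τ = 180.5 × 2.185 = 394.4 N·m clockwise.
Sign: 27.7 × 9.81 = 271.7 N down at 3.986 m → arm 0.384 m, τ = 271.7 × 0.384 = 104.3 N·m clockwise.
Bag of cement: 30.7 × 9.81 = 301.2 N down at 1.48 m → arm 2.89 m, τ = 301.2 × 2.89 = 870.5 N·m clockwise.
Net moment of the loads = 1369 N·m clockwise.
The upward force F acts at the right end, arm 4.37 m, giving F × 4.37 counterclockwise.
For rotational equilibrium, F × 4.37 = 1369, so F = 1369 / 4.37 = 313 N.

F ≈ 313 N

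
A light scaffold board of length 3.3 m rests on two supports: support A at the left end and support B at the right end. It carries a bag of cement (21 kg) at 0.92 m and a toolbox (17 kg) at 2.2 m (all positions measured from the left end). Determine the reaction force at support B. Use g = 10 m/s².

R_B ≈ 172 N

Taking torques about support A:
Bag of cement: 21 × 10 = 210 N down at 0.92 m → arm 0.92 m, τ = 210 × 0.92 = 193.2 N·m clockwise.
Toolbox: 17 × 10 = 170 N down at 2.2 m → arm 2.2 m, τ = 170 × 2.2 = 374 N·m clockwise.
Net load moment about support A = 567.2 N·m clockwise.
Reaction R at support B is upward at 3.3 m, arm 3.3 m → moment R × 3.3 counterclockwise.
Στ = 0 ⇒ R × 3.3 = 567.2 ⇒ R = 172 N.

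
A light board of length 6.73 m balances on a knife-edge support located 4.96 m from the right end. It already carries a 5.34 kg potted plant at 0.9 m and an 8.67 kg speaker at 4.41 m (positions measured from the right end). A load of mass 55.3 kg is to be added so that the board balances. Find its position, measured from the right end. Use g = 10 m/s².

x ≈ 5.44 m from the right end

Taking torques about the knife-edge support (at 4.96 m from the right end):
Potted plant: 5.34 × 10 = 53.4 N down at 0.9 m → arm 4.06 m, τ = 53.4 × 4.06 = 216.8 N·m clockwise.
Speaker: 8.67 × 10 = 86.7 N down at 4.41 m → arm 0.55 m, τ = 86.7 × 0.55 = 47.69 N·m clockwise.
Net moment of existing loads = 264.5 N·m clockwise.
The load weighs 55.3 × 10 = 553 N and must supply an equal counterclockwise moment, so its lever arm about the knife-edge support is 264.5 / 553 = 0.478 m.
That puts it at 4.96 + 0.478 = 5.44 m from the right end.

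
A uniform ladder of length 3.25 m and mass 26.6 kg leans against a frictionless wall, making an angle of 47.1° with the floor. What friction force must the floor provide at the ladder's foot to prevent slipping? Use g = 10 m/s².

Sum moments about the foot of the ladder (the floor normal and friction both act there and drop out).
Ladder weight 26.6×10 = 266 N acts at 1.625 m along the ladder; its horizontal arm is 1.625·cos47.1° = 1.106 m → τ = 294.2 N·m clockwise.
Wall normal N acts horizontally at the top; its moment arm is the height L sinθ = 3.25·sin47.1° = 2.381 m, counterclockwise.
Balancing moments: N × 2.381 = 294.2, giving N = 124 N.
ΣFx = 0: friction at the foot balances the wall's push, so f = N_wall = 124 N.

f ≈ 124 N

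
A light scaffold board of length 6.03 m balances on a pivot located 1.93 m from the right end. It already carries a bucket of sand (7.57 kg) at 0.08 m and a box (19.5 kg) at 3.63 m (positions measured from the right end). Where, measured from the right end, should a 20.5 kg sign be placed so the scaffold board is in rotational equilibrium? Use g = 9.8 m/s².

x ≈ 0.996 m from the right end

Sum moments about the pivot (at 1.93 m from the right end) (the support reaction has zero arm there).
Bucket of sand: 7.57 × 9.8 = 74.19 N down at 0.08 m → arm 1.85 m, τ = 74.19 × 1.85 = 137.3 N·m clockwise.
Box: 19.5 × 9.8 = 191.1 N down at 3.63 m → arm 1.7 m, τ = 191.1 × 1.7 = 324.9 N·m counterclockwise.
Net moment of existing loads = 187.6 N·m counterclockwise.
The sign weighs 20.5 × 9.8 = 200.9 N and must supply an equal clockwise moment, so its lever arm about the pivot is 187.6 / 200.9 = 0.934 m.
That puts it at 1.93 − 0.934 = 0.996 m from the right end.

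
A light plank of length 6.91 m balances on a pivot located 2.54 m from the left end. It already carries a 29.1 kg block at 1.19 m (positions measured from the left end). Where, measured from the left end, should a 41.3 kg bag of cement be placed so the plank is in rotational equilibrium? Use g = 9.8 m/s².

x ≈ 3.49 m from the left end

About the pivot (at 2.54 m from the left end):
Block: 29.1 × 9.8 = 285.2 N down at 1.19 m → arm 1.35 m, τ = 285.2 × 1.35 = 385 N·m counterclockwise.
Net moment of existing loads = 385 N·m counterclockwise.
The bag of cement weighs 41.3 × 9.8 = 404.7 N and must supply an equal clockwise moment, so its lever arm about the pivot is 385 / 404.7 = 0.951 m.
That puts it at 2.54 + 0.951 = 3.49 m from the left end.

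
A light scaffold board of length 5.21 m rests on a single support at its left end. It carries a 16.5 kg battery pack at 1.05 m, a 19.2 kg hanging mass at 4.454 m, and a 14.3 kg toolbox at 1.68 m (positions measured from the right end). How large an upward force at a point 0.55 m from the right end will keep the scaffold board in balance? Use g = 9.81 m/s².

F ≈ 281 N

Choose the left end as the axis so the unknown pivot reaction has zero arm there.
Battery pack: 16.5 × 9.81 = 161.9 N down at 1.05 m → arm 4.16 m, τ = 161.9 × 4.16 = 673.5 N·m clockwise.
Hanging mass: 19.2 × 9.81 = 188.4 N down at 4.454 m → arm 0.756 m, τ = 188.4 × 0.756 = 142.4 N·m clockwise.
Toolbox: 14.3 × 9.81 = 140.3 N down at 1.68 m → arm 3.53 m, τ = 140.3 × 3.53 = 495.3 N·m clockwise.
Net moment of the loads = 1311 N·m clockwise.
The upward force F acts at a point 0.55 m from the right end, arm 4.66 m, giving F × 4.66 counterclockwise.
Setting net torque to zero: F × 4.66 = 1311 → F = 1311 / 4.66 = 281 N.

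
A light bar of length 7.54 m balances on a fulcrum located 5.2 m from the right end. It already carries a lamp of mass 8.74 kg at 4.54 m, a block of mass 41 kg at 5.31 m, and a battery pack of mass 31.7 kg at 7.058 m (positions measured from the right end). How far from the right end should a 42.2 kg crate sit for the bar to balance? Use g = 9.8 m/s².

Sum moments about the fulcrum (at 5.2 m from the right end) (the support reaction has zero arm there).
Lamp: 8.74 × 9.8 = 85.65 N down at 4.54 m → arm 0.66 m, τ = 85.65 × 0.66 = 56.53 N·m clockwise.
Block: 41 × 9.8 = 401.8 N down at 5.31 m → arm 0.11 m, τ = 401.8 × 0.11 = 44.2 N·m counterclockwise.
Battery pack: 31.7 × 9.8 = 310.7 N down at 7.058 m → arm 1.858 m, τ = 310.7 × 1.858 = 577.3 N·m counterclockwise.
Net moment of existing loads = 565 N·m counterclockwise.
The crate weighs 42.2 × 9.8 = 413.6 N and must supply an equal clockwise moment, so its lever arm about the fulcrum is 565 / 413.6 = 1.37 m.
That puts it at 5.2 − 1.37 = 3.83 m from the right end.

x ≈ 3.83 m from the right end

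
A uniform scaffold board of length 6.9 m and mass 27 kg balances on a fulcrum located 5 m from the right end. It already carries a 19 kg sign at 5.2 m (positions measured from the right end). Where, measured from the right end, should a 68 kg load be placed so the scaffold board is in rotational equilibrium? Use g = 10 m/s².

Take moments about the fulcrum (at 5 m from the right end).
Beam weight: 27 × 10 = 270 N down at 3.45 m → arm 1.55 m, τ = 270 × 1.55 = 418.5 N·m clockwise.
Sign: 19 × 10 = 190 N down at 5.2 m → arm 0.2 m, τ = 190 × 0.2 = 38 N·m counterclockwise.
Net moment of existing loads = 380.5 N·m clockwise.
The load weighs 68 × 10 = 680 N and must supply an equal counterclockwise moment, so its lever arm about the fulcrum is 380.5 / 680 = 0.56 m.
That puts it at 5 + 0.56 = 5.56 m from the right end.

x ≈ 5.56 m from the right end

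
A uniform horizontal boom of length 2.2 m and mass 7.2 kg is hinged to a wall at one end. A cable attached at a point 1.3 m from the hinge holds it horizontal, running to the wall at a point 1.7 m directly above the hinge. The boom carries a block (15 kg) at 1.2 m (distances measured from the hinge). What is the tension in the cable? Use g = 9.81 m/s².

Sum moments about the hinge (the unknown hinge reaction has zero arm there).
Beam weight: 7.2 × 9.81 = 70.63 N down at 1.1 m → arm 1.1 m, τ = 70.63 × 1.1 = 77.69 N·m clockwise.
Block: 15 × 9.81 = 147.2 N down at 1.2 m → arm 1.2 m, τ = 147.2 × 1.2 = 176.6 N·m clockwise.
Total clockwise load moment = 254.3 N·m.
The cable tension T acts at 1.3 m; only its component perpendicular to the boom, T sinθ, produces torque. sinθ = h/√(h²+d²) = 1.7/√(1.7²+1.3²) = 0.7944.
Setting net torque to zero: T × 1.3 × 0.7944 = 254.3 → T = 254.3 / 1.033 = 246 N.

T ≈ 246 N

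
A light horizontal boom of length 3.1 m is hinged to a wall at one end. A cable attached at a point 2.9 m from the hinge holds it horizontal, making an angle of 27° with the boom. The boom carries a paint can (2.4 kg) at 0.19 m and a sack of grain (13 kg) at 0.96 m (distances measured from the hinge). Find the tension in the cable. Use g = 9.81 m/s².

Take moments about the hinge.
Paint can: 2.4 × 9.81 = 23.54 N down at 0.19 m → arm 0.19 m, τ = 23.54 × 0.19 = 4.473 N·m clockwise.
Sack of grain: 13 × 9.81 = 127.5 N down at 0.96 m → arm 0.96 m, τ = 127.5 × 0.96 = 122.4 N·m clockwise.
Total clockwise load moment = 126.9 N·m.
The cable tension T acts at 2.9 m; only its component perpendicular to the boom, T sinθ, produces torque. sin 27° = 0.454.
Balancing moments: T × 2.9 × 0.454 = 126.9, giving T = 126.9 / 1.317 = 96.4 N.

T ≈ 96.4 N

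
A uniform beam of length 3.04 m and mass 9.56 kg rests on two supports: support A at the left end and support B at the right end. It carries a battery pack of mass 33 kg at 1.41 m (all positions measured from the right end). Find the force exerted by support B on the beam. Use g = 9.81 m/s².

Take moments about support A.
Beam weight: 9.56 × 9.81 = 93.78 N down at 1.52 m → arm 1.52 m, τ = 93.78 × 1.52 = 142.5 N·m clockwise.
Battery pack: 33 × 9.81 = 323.7 N down at 1.41 m → arm 1.63 m, τ = 323.7 × 1.63 = 527.6 N·m clockwise.
Net load moment about support A = 670.1 N·m clockwise.
Reaction R at support B is upward at 0 m, arm 3.04 m → moment R × 3.04 counterclockwise.
Στ = 0 ⇒ R × 3.04 = 670.1 ⇒ R = 220 N.

R_B ≈ 220 N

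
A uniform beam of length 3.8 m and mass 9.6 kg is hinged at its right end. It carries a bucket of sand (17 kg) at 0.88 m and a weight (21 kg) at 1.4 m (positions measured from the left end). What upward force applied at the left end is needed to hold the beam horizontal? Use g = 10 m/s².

Taking torques about the right end:
Beam weight: 9.6 × 10 = 96 N down at 1.9 m → arm 1.9 m, τ = 96 × 1.9 = 182.4 N·m counterclockwise.
Bucket of sand: 17 × 10 = 170 N down at 0.88 m → arm 2.92 m, τ = 170 × 2.92 = 496.4 N·m counterclockwise.
Weight: 21 × 10 = 210 N down at 1.4 m → arm 2.4 m, τ = 210 × 2.4 = 504 N·m counterclockwise.
Net moment of the loads = 1183 N·m counterclockwise.
The upward force F acts at the left end, arm 3.8 m, giving F × 3.8 clockwise.
Setting net torque to zero: F × 3.8 = 1183 → F = 1183 / 3.8 = 311 N.

F ≈ 311 N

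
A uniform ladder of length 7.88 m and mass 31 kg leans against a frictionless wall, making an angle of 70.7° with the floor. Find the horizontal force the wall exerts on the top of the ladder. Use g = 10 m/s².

N_wall ≈ 54.3 N

Take moments about the foot of the ladder.
Ladder weight 31×10 = 310 N acts at 3.94 m along the ladder; its horizontal arm is 3.94·cos70.7° = 1.302 m → τ = 403.6 N·m clockwise.
Wall normal N acts horizontally at the top; its moment arm is the height L sinθ = 7.88·sin70.7° = 7.437 m, counterclockwise.
For rotational equilibrium, N × 7.437 = 403.6, so N = 54.3 N.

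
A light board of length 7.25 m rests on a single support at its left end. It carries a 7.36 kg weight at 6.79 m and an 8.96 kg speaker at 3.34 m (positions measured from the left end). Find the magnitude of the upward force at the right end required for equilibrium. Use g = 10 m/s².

F ≈ 110 N

Choose the left end as the axis so the unknown pivot reaction has zero arm there.
Weight: 7.36 × 10 = 73.6 N down at 6.79 m → arm 6.79 m, τ = 73.6 × 6.79 = 499.7 N·m clockwise.
Speaker: 8.96 × 10 = 89.6 N down at 3.34 m → arm 3.34 m, τ = 89.6 × 3.34 = 299.3 N·m clockwise.
Net moment of the loads = 799 N·m clockwise.
The upward force F acts at the right end, arm 7.25 m, giving F × 7.25 counterclockwise.
For rotational equilibrium, F × 7.25 = 799, so F = 799 / 7.25 = 110 N.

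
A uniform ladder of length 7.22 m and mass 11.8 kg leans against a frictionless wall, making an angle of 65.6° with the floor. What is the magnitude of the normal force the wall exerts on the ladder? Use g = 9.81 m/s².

N_wall ≈ 26.3 N

Sum moments about the foot of the ladder (the floor normal and friction both act there and drop out).
Ladder weight 11.8×9.81 = 115.8 N acts at 3.61 m along the ladder; its horizontal arm is 3.61·cos65.6° = 1.491 m → τ = 172.7 N·m clockwise.
Wall normal N acts horizontally at the top; its moment arm is the height L sinθ = 7.22·sin65.6° = 6.575 m, counterclockwise.
Setting net torque to zero: N × 6.575 = 172.7 → N = 26.3 N.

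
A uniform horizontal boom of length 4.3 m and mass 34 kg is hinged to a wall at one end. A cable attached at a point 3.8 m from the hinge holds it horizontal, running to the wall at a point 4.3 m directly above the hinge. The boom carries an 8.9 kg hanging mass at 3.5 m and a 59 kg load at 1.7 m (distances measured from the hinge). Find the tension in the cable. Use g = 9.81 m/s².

T ≈ 705 N

Take moments about the hinge.
Beam weight: 34 × 9.81 = 333.5 N down at 2.15 m → arm 2.15 m, τ = 333.5 × 2.15 = 717 N·m clockwise.
Hanging mass: 8.9 × 9.81 = 87.31 N down at 3.5 m → arm 3.5 m, τ = 87.31 × 3.5 = 305.6 N·m clockwise.
Load: 59 × 9.81 = 578.8 N down at 1.7 m → arm 1.7 m, τ = 578.8 × 1.7 = 984 N·m clockwise.
Total clockwise load moment = 2007 N·m.
The cable tension T acts at 3.8 m; only its component perpendicular to the boom, T sinθ, produces torque. sinθ = h/√(h²+d²) = 4.3/√(4.3²+3.8²) = 0.7493.
Setting net torque to zero: T × 3.8 × 0.7493 = 2007 → T = 2007 / 2.847 = 705 N.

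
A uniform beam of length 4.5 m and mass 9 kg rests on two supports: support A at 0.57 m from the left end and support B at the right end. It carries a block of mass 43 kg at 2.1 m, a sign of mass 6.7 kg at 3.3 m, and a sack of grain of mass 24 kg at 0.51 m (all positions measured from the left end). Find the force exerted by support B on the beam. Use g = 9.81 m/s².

R_B ≈ 244 N

About support A:
Beam weight: 9 × 9.81 = 88.29 N down at 2.25 m → arm 1.68 m, τ = 88.29 × 1.68 = 148.3 N·m clockwise.
Block: 43 × 9.81 = 421.8 N down at 2.1 m → arm 1.53 m, τ = 421.8 × 1.53 = 645.4 N·m clockwise.
Sign: 6.7 × 9.81 = 65.73 N down at 3.3 m → arm 2.73 m, τ = 65.73 × 2.73 = 179.4 N·m clockwise.
Sack of grain: 24 × 9.81 = 235.4 N down at 0.51 m → arm 0.06 m, τ = 235.4 × 0.06 = 14.12 N·m counterclockwise.
Net load moment about support A = 959 N·m clockwise.
Reaction R at support B is upward at 4.5 m, arm 3.93 m → moment R × 3.93 counterclockwise.
Balancing moments: R × 3.93 = 959, giving R = 244 N.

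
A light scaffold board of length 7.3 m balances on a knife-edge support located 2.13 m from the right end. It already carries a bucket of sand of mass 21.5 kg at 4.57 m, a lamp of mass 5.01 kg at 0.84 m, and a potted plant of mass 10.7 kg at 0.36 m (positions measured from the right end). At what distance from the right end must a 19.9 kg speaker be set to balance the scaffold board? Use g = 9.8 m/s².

Choose the knife-edge support (at 2.13 m from the right end) as the axis so the support reaction has zero arm there.
Bucket of sand: 21.5 × 9.8 = 210.7 N down at 4.57 m → arm 2.44 m, τ = 210.7 × 2.44 = 514.1 N·m counterclockwise.
Lamp: 5.01 × 9.8 = 49.1 N down at 0.84 m → arm 1.29 m, τ = 49.1 × 1.29 = 63.34 N·m clockwise.
Potted plant: 10.7 × 9.8 = 104.9 N down at 0.36 m → arm 1.77 m, τ = 104.9 × 1.77 = 185.7 N·m clockwise.
Net moment of existing loads = 265.1 N·m counterclockwise.
The speaker weighs 19.9 × 9.8 = 195 N and must supply an equal clockwise moment, so its lever arm about the knife-edge support is 265.1 / 195 = 1.36 m.
That puts it at 2.13 − 1.36 = 0.77 m from the right end.

x ≈ 0.77 m from the right end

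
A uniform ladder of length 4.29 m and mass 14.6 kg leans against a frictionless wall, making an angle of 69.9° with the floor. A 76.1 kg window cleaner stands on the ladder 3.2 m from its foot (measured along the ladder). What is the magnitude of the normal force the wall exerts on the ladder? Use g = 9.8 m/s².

N_wall ≈ 230 N

About the foot of the ladder:
Ladder weight 14.6×9.8 = 143.1 N acts at 2.145 m along the ladder; its horizontal arm is 2.145·cos69.9° = 0.7372 m → τ = 105.5 N·m clockwise.
Window cleaner: 76.1×9.8 = 745.8 N at 3.2 m → arm 1.1 m → τ = 820.4 N·m clockwise.
Wall normal N acts horizontally at the top; its moment arm is the height L sinθ = 4.29·sin69.9° = 4.029 m, counterclockwise.
Setting net torque to zero: N × 4.029 = 925.9 → N = 230 N.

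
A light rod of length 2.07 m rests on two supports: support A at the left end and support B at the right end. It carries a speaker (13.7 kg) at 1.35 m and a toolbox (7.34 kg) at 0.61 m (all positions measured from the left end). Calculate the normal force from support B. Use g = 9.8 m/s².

R_B ≈ 109 N

Choose support A as the axis so its reaction then has zero moment arm.
Speaker: 13.7 × 9.8 = 134.3 N down at 1.35 m → arm 1.35 m, τ = 134.3 × 1.35 = 181.3 N·m clockwise.
Toolbox: 7.34 × 9.8 = 71.93 N down at 0.61 m → arm 0.61 m, τ = 71.93 × 0.61 = 43.88 N·m clockwise.
Net load moment about support A = 225.2 N·m clockwise.
Reaction R at support B is upward at 2.07 m, arm 2.07 m → moment R × 2.07 counterclockwise.
Στ = 0 ⇒ R × 2.07 = 225.2 ⇒ R = 109 N.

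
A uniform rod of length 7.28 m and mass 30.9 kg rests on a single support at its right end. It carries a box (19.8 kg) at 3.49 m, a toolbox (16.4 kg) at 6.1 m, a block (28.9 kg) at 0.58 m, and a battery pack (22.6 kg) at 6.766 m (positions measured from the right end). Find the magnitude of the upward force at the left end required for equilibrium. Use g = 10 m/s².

Choose the right end as the axis so the unknown pivot reaction has zero arm there.
Beam weight: 30.9 × 10 = 309 N down at 3.64 m → arm 3.64 m, τ = 309 × 3.64 = 1125 N·m counterclockwise.
Box: 19.8 × 10 = 198 N down at 3.49 m → arm 3.49 m, τ = 198 × 3.49 = 691 N·m counterclockwise.
Toolbox: 16.4 × 10 = 164 N down at 6.1 m → arm 6.1 m, τ = 164 × 6.1 = 1000 N·m counterclockwise.
Block: 28.9 × 10 = 289 N down at 0.58 m → arm 0.58 m, τ = 289 × 0.58 = 167.6 N·m counterclockwise.
Battery pack: 22.6 × 10 = 226 N down at 6.766 m → arm 6.766 m, τ = 226 × 6.766 = 1529 N·m counterclockwise.
Net moment of the loads = 4513 N·m counterclockwise.
The upward force F acts at the left end, arm 7.28 m, giving F × 7.28 clockwise.
Balancing moments: F × 7.28 = 4513, giving F = 4513 / 7.28 = 620 N.

F ≈ 620 N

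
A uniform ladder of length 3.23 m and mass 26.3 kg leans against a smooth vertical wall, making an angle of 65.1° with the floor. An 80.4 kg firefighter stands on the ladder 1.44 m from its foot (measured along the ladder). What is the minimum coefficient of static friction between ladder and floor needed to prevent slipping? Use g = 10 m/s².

Take moments about the foot of the ladder.
Ladder weight 26.3×10 = 263 N acts at 1.615 m along the ladder; its horizontal arm is 1.615·cos65.1° = 0.68 m → τ = 178.8 N·m clockwise.
Firefighter: 80.4×10 = 804 N at 1.44 m → arm 0.6063 m → τ = 487.5 N·m clockwise.
Wall normal N acts horizontally at the top; its moment arm is the height L sinθ = 3.23·sin65.1° = 2.93 m, counterclockwise.
Στ = 0 ⇒ N × 2.93 = 666.3 ⇒ N = 227.4 N.
ΣFx = 0 ⇒ f = N_wall = 227.4 N. ΣFy = 0 ⇒ N_floor = 1067 N.
μ_min = f / N_floor = 227.4 / 1067 = 0.213.

μ_min ≈ 0.213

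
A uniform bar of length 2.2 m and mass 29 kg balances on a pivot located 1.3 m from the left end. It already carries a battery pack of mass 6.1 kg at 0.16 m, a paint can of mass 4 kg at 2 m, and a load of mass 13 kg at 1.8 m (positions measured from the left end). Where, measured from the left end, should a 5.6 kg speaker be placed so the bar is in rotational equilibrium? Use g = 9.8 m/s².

x ≈ 1.92 m from the left end

Sum moments about the pivot (at 1.3 m from the left end) (the support reaction has zero arm there).
Beam weight: 29 × 9.8 = 284.2 N down at 1.1 m → arm 0.2 m, τ = 284.2 × 0.2 = 56.84 N·m counterclockwise.
Battery pack: 6.1 × 9.8 = 59.78 N down at 0.16 m → arm 1.14 m, τ = 59.78 × 1.14 = 68.15 N·m counterclockwise.
Paint can: 4 × 9.8 = 39.2 N down at 2 m → arm 0.7 m, τ = 39.2 × 0.7 = 27.44 N·m clockwise.
Load: 13 × 9.8 = 127.4 N down at 1.8 m → arm 0.5 m, τ = 127.4 × 0.5 = 63.7 N·m clockwise.
Net moment of existing loads = 33.85 N·m counterclockwise.
The speaker weighs 5.6 × 9.8 = 54.88 N and must supply an equal clockwise moment, so its lever arm about the pivot is 33.85 / 54.88 = 0.617 m.
That puts it at 1.3 + 0.617 = 1.92 m from the left end.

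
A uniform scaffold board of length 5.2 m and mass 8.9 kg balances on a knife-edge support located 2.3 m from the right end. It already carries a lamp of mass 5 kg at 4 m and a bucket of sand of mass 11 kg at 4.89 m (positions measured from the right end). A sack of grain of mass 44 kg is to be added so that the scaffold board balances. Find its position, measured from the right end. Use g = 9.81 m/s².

x ≈ 1.4 m from the right end

Taking torques about the knife-edge support (at 2.3 m from the right end):
Beam weight: 8.9 × 9.81 = 87.31 N down at 2.6 m → arm 0.3 m, τ = 87.31 × 0.3 = 26.19 N·m counterclockwise.
Lamp: 5 × 9.81 = 49.05 N down at 4 m → arm 1.7 m, τ = 49.05 × 1.7 = 83.38 N·m counterclockwise.
Bucket of sand: 11 × 9.81 = 107.9 N down at 4.89 m → arm 2.59 m, τ = 107.9 × 2.59 = 279.5 N·m counterclockwise.
Net moment of existing loads = 389.1 N·m counterclockwise.
The sack of grain weighs 44 × 9.81 = 431.6 N and must supply an equal clockwise moment, so its lever arm about the knife-edge support is 389.1 / 431.6 = 0.902 m.
That puts it at 2.3 − 0.902 = 1.4 m from the right end.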